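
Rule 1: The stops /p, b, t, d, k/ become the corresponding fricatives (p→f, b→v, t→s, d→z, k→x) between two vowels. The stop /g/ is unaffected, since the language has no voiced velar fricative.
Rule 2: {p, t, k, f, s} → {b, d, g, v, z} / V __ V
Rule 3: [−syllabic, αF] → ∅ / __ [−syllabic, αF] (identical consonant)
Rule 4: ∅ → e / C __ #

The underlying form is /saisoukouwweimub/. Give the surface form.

saizouxouweimube

Rule 1 (intervocalic spirantization): /k/ is a stop between vowels /u/ and /o/, so it spirantizes to the fricative [x]. /saisoukouwweimub/ → saisouxouwweimub.
Rule 2 (intervocalic voicing): /s/ is a voiceless obstruent between vowels /i/ and /o/, so it voices to [z]. /saisouxouwweimub/ → saizouxouwweimub.
Rule 3 (degemination): /ww/ is a geminate; the first /w/ deletes. /saizouxouwweimub/ → saizouxouweimub.
Rule 4 (final e-epenthesis): the form ends in the consonant /b/, so [e] is inserted word-finally. /saizouxouweimub/ → saizouxouweimube.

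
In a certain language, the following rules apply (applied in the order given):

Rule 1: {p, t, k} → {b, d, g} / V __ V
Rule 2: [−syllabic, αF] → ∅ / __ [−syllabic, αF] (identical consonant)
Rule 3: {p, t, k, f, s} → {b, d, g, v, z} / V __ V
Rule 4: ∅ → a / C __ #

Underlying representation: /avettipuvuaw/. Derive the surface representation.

avedibuvuawa

Rule 1 (intervocalic voicing): /p/ is a voiceless stop between vowels /i/ and /u/, so it voices to [b]. /avettipuvuaw/ → avettibuvuaw.
Rule 2 (degemination): /tt/ is a geminate; the first /t/ deletes. /avettibuvuaw/ → avetibuvuaw.
Rule 3 (intervocalic voicing): /t/ is a voiceless obstruent between vowels /e/ and /i/, so it voices to [d]. /avetibuvuaw/ → avedibuvuaw.
Rule 4 (final a-epenthesis): the form ends in the consonant /w/, so [a] is inserted word-finally. /avedibuvuaw/ → avedibuvuawa.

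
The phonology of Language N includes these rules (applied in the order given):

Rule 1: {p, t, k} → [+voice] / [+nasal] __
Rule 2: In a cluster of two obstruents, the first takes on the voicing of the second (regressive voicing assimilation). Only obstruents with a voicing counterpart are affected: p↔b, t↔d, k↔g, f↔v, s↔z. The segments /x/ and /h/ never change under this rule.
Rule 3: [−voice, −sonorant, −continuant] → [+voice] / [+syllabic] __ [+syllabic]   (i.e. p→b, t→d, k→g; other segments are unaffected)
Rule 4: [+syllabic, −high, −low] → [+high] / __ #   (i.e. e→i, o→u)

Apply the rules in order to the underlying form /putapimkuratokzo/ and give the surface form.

Rule 1 (post-nasal voicing): /k/ is a voiceless stop immediately after the nasal /m/, so it voices to [g]. /putapimkuratokzo/ → putapimguratokzo.
Rule 2 (regressive voicing assimilation): /k/ precedes the voiced obstruent /z/, so it voices to [g] by assimilation. /putapimguratokzo/ → putapimguratogzo.
Rule 3 (intervocalic voicing): /t/ is a voiceless stop between vowels /u/ and /a/, so it voices to [d]. /p/ is a voiceless stop between vowels /a/ and /i/, so it voices to [b]. /t/ is a voiceless stop between vowels /a/ and /o/, so it voices to [d]. /putapimguratogzo/ → pudabimguradogzo.
Rule 4 (final vowel raising): /o/ is a mid vowel in word-final position, so it raises to [u]. /pudabimguradogzo/ → pudabimguradogzu.

pudabimguradogzu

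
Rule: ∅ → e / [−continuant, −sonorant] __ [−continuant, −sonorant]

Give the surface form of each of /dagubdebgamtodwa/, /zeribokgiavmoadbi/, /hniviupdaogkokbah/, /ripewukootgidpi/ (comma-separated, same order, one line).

dagubedebegamtodwa, zeribokegiavmoadebi, hniviupedaogekokebah, ripewukootegidepi

/dagubdebgamtodwa/: /b/ and /d/ form a stop–stop cluster, so [e] is inserted between them. /b/ and /g/ form a stop–stop cluster, so [e] is inserted between them. → [dagubedebegamtodwa].
/zeribokgiavmoadbi/: /k/ and /g/ form a stop–stop cluster, so [e] is inserted between them. /d/ and /b/ form a stop–stop cluster, so [e] is inserted between them. → [zeribokegiavmoadebi].
/hniviupdaogkokbah/: /p/ and /d/ form a stop–stop cluster, so [e] is inserted between them. /g/ and /k/ form a stop–stop cluster, so [e] is inserted between them. /k/ and /b/ form a stop–stop cluster, so [e] is inserted between them. → [hniviupedaogekokebah].
/ripewukootgidpi/: /t/ and /g/ form a stop–stop cluster, so [e] is inserted between them. /d/ and /p/ form a stop–stop cluster, so [e] is inserted between them. → [ripewukootegidepi].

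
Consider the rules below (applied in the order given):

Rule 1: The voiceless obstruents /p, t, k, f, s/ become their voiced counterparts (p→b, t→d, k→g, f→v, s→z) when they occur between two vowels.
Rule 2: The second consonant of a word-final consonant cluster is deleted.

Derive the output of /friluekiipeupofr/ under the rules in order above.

friluegiibeubof

Rule 1 (intervocalic voicing): /k/ is a voiceless obstruent between vowels /e/ and /i/, so it voices to [g]. /p/ is a voiceless obstruent between vowels /i/ and /e/, so it voices to [b]. /p/ is a voiceless obstruent between vowels /u/ and /o/, so it voices to [b]. /friluekiipeupofr/ → friluegiibeubofr.
Rule 2 (final cluster simplification): /r/ is the second consonant of a word-final cluster /fr/, so it deletes. /friluegiibeubofr/ → friluegiibeubof.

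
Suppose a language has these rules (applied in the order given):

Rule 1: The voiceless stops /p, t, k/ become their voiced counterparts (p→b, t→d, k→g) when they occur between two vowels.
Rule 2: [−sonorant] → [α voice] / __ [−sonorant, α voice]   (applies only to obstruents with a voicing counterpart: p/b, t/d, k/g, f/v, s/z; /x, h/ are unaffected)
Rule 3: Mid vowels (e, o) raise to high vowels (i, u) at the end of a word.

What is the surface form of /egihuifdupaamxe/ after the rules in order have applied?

Rule 1 (intervocalic voicing): /p/ is a voiceless stop between vowels /u/ and /a/, so it voices to [b]. /egihuifdupaamxe/ → egihuifdubaamxe.
Rule 2 (regressive voicing assimilation): /f/ precedes the voiced obstruent /d/, so it voices to [v] by assimilation. /egihuifdubaamxe/ → egihuivdubaamxe.
Rule 3 (final vowel raising): /e/ is a mid vowel in word-final position, so it raises to [i]. /egihuivdubaamxe/ → egihuivdubaamxi.

egihuivdubaamxi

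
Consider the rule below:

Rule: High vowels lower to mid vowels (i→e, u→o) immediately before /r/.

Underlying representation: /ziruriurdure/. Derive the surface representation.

zeroriordore

Scanning /ziruriurdure/: /i/ is a high vowel immediately before /r/, so it lowers to [e]; /u/ is a high vowel immediately before /r/, so it lowers to [o]; /i/ at position 6 is not in the conditioning environment; /u/ is a high vowel immediately before /r/, so it lowers to [o]; /u/ is a high vowel immediately before /r/, so it lowers to [o].
Result: [zeroriordore].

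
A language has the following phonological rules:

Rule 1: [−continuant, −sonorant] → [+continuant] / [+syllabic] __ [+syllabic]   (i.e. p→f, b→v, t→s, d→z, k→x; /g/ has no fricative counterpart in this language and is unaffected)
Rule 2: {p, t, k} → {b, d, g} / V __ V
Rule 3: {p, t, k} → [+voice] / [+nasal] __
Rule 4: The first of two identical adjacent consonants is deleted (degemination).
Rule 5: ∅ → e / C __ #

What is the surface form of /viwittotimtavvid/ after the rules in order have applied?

viwitosimdavide

Rule 1 (intervocalic spirantization): /t/ is a stop between vowels /o/ and /i/, so it spirantizes to the fricative [s]. /viwittotimtavvid/ → viwittosimtavvid.
Rule 2 (intervocalic voicing): no segment meets the environment; /viwittosimtavvid/ is unchanged.
Rule 3 (post-nasal voicing): /t/ is a voiceless stop immediately after the nasal /m/, so it voices to [d]. /viwittosimtavvid/ → viwittosimdavvid.
Rule 4 (degemination): /tt/ is a geminate; the first /t/ deletes. /vv/ is a geminate; the first /v/ deletes. /viwittosimdavvid/ → viwitosimdavid.
Rule 5 (final e-epenthesis): the form ends in the consonant /d/, so [e] is inserted word-finally. /viwitosimdavid/ → viwitosimdavide.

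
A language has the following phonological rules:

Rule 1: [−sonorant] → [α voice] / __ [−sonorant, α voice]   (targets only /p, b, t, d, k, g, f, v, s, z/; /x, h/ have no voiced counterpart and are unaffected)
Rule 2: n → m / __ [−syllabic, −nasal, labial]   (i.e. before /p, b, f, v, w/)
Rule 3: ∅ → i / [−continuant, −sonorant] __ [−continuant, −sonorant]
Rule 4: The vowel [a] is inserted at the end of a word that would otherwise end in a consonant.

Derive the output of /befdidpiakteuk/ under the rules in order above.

Rule 1 (regressive voicing assimilation): /f/ precedes the voiced obstruent /d/, so it voices to [v] by assimilation. /d/ precedes the voiceless obstruent /p/, so it devoices to [t] by assimilation. /befdidpiakteuk/ → bevditpiakteuk.
Rule 2 (nasal place assimilation): no segment meets the environment; /bevditpiakteuk/ is unchanged.
Rule 3 (stop-cluster i-epenthesis): /t/ and /p/ form a stop–stop cluster, so [i] is inserted between them. /k/ and /t/ form a stop–stop cluster, so [i] is inserted between them. /bevditpiakteuk/ → bevditipiakiteuk.
Rule 4 (final a-epenthesis): the form ends in the consonant /k/, so [a] is inserted word-finally. /bevditipiakiteuk/ → bevditipiakiteuka.

bevditipiakiteuka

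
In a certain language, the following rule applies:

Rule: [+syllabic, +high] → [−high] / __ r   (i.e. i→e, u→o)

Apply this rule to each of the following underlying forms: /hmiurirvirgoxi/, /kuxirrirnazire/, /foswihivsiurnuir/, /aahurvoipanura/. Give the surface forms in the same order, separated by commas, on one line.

/hmiurirvirgoxi/: /u/ is a high vowel immediately before /r/, so it lowers to [o]. /i/ is a high vowel immediately before /r/, so it lowers to [e]. /i/ is a high vowel immediately before /r/, so it lowers to [e]. → [hmiorervergoxi].
/kuxirrirnazire/: /i/ is a high vowel immediately before /r/, so it lowers to [e]. /i/ is a high vowel immediately before /r/, so it lowers to [e]. /i/ is a high vowel immediately before /r/, so it lowers to [e]. → [kuxerrernazere].
/foswihivsiurnuir/: /u/ is a high vowel immediately before /r/, so it lowers to [o]. /i/ is a high vowel immediately before /r/, so it lowers to [e]. → [foswihivsiornuer].
/aahurvoipanura/: /u/ is a high vowel immediately before /r/, so it lowers to [o]. /u/ is a high vowel immediately before /r/, so it lowers to [o]. → [aahorvoipanora].

hmiorervergoxi, kuxerrernazere, foswihivsiornuer, aahorvoipanora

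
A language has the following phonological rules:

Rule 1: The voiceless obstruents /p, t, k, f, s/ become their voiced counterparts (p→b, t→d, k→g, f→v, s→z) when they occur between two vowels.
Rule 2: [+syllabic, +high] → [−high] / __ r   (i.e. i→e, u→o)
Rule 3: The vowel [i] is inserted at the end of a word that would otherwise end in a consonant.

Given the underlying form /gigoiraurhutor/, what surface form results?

Rule 1 (intervocalic voicing): /t/ is a voiceless obstruent between vowels /u/ and /o/, so it voices to [d]. /gigoiraurhutor/ → gigoiraurhudor.
Rule 2 (pre-rhotic lowering): /i/ is a high vowel immediately before /r/, so it lowers to [e]. /u/ is a high vowel immediately before /r/, so it lowers to [o]. /gigoiraurhudor/ → gigoeraorhudor.
Rule 3 (final i-epenthesis): the form ends in the consonant /r/, so [i] is inserted word-finally. /gigoeraorhudor/ → gigoeraorhudori.

gigoeraorhudori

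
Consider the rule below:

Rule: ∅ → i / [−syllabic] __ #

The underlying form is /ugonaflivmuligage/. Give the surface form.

No segment of /ugonaflivmuligage/ meets the structural description of the rule, so the form surfaces unchanged.

ugonaflivmuligage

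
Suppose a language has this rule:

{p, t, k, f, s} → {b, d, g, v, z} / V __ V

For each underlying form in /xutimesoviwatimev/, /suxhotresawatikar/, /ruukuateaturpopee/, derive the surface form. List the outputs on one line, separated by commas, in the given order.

xudimezoviwadimev, suxhotrezawadigar, ruuguadeadurpobee

/xutimesoviwatimev/: /t/ is a voiceless obstruent between vowels /u/ and /i/, so it voices to [d]. /s/ is a voiceless obstruent between vowels /e/ and /o/, so it voices to [z]. /t/ is a voiceless obstruent between vowels /a/ and /i/, so it voices to [d]. → [xudimezoviwadimev].
/suxhotresawatikar/: /s/ is a voiceless obstruent between vowels /e/ and /a/, so it voices to [z]. /t/ is a voiceless obstruent between vowels /a/ and /i/, so it voices to [d]. /k/ is a voiceless obstruent between vowels /i/ and /a/, so it voices to [g]. → [suxhotrezawadigar].
/ruukuateaturpopee/: /k/ is a voiceless obstruent between vowels /u/ and /u/, so it voices to [g]. /t/ is a voiceless obstruent between vowels /a/ and /e/, so it voices to [d]. /t/ is a voiceless obstruent between vowels /a/ and /u/, so it voices to [d]. /p/ is a voiceless obstruent between vowels /o/ and /e/, so it voices to [b]. → [ruuguadeadurpobee].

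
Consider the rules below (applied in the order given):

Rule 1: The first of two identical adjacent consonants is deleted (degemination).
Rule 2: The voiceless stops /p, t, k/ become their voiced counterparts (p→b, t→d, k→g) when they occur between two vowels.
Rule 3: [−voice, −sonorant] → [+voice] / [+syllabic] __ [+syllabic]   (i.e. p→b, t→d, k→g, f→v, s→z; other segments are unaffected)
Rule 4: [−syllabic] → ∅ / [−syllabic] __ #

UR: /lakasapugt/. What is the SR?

lagazabug

Rule 1 (degemination): no segment meets the environment; /lakasapugt/ is unchanged.
Rule 2 (intervocalic voicing): /k/ is a voiceless stop between vowels /a/ and /a/, so it voices to [g]. /p/ is a voiceless stop between vowels /a/ and /u/, so it voices to [b]. /lakasapugt/ → lagasabugt.
Rule 3 (intervocalic voicing): /s/ is a voiceless obstruent between vowels /a/ and /a/, so it voices to [z]. /lagasabugt/ → lagazabugt.
Rule 4 (final cluster simplification): /t/ is the second consonant of a word-final cluster /gt/, so it deletes. /lagazabugt/ → lagazabug.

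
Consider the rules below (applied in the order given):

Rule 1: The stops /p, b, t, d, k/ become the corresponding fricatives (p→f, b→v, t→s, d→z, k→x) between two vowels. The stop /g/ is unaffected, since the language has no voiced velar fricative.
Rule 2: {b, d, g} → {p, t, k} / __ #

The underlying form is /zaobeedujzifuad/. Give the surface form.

zaoveezujzifuat

Rule 1 (intervocalic spirantization): /b/ is a stop between vowels /o/ and /e/, so it spirantizes to the fricative [v]. /d/ is a stop between vowels /e/ and /u/, so it spirantizes to the fricative [z]. /zaobeedujzifuad/ → zaoveezujzifuad.
Rule 2 (final devoicing): /d/ is a voiced stop in word-final position, so it devoices to [t]. /zaoveezujzifuad/ → zaoveezujzifuat.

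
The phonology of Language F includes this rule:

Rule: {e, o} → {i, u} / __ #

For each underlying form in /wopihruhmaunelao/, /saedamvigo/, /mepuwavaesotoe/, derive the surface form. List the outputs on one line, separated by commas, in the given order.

/wopihruhmaunelao/: /o/ is a mid vowel in word-final position, so it raises to [u]. → [wopihruhmaunelau].
/saedamvigo/: /o/ is a mid vowel in word-final position, so it raises to [u]. → [saedamvigu].
/mepuwavaesotoe/: /e/ is a mid vowel in word-final position, so it raises to [i]. → [mepuwavaesotoi].

wopihruhmaunelau, saedamvigu, mepuwavaesotoi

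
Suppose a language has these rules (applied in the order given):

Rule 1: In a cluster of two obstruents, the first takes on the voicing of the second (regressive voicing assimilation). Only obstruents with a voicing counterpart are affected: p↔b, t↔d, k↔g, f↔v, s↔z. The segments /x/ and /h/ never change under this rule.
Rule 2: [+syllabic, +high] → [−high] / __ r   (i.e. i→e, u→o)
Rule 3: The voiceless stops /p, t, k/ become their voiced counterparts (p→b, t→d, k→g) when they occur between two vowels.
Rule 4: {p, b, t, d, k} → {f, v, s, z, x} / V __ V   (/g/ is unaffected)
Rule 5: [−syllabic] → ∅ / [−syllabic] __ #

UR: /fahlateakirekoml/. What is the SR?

fahlazeageregom

Rule 1 (regressive voicing assimilation): no segment meets the environment; /fahlateakirekoml/ is unchanged.
Rule 2 (pre-rhotic lowering): /i/ is a high vowel immediately before /r/, so it lowers to [e]. /fahlateakirekoml/ → fahlateakerekoml.
Rule 3 (intervocalic voicing): /t/ is a voiceless stop between vowels /a/ and /e/, so it voices to [d]. /k/ is a voiceless stop between vowels /a/ and /e/, so it voices to [g]. /k/ is a voiceless stop between vowels /e/ and /o/, so it voices to [g]. /fahlateakerekoml/ → fahladeageregoml.
Rule 4 (intervocalic spirantization): /d/ is a stop between vowels /a/ and /e/, so it spirantizes to the fricative [z]. /fahladeageregoml/ → fahlazeageregoml.
Rule 5 (final cluster simplification): /l/ is the second consonant of a word-final cluster /ml/, so it deletes. /fahlazeageregoml/ → fahlazeageregom.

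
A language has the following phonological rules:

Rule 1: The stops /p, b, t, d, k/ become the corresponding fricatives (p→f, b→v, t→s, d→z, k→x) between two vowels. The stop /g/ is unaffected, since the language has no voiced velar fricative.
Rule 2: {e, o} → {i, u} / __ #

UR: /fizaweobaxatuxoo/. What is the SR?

fizaweovaxasuxou

Rule 1 (intervocalic spirantization): /b/ is a stop between vowels /o/ and /a/, so it spirantizes to the fricative [v]. /t/ is a stop between vowels /a/ and /u/, so it spirantizes to the fricative [s]. /fizaweobaxatuxoo/ → fizaweovaxasuxoo.
Rule 2 (final vowel raising): /o/ is a mid vowel in word-final position, so it raises to [u]. /fizaweovaxasuxoo/ → fizaweovaxasuxou.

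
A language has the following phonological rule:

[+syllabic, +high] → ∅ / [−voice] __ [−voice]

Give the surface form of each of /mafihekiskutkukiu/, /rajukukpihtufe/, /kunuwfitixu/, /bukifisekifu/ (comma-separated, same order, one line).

mafheksktkkiu, rajukkphtfe, kunuwftxu, bukfsekfu

/mafihekiskutkukiu/: /i/ is a high vowel flanked by voiceless consonants /f/ and /h/, so it deletes. /i/ is a high vowel flanked by voiceless consonants /k/ and /s/, so it deletes. /u/ is a high vowel flanked by voiceless consonants /k/ and /t/, so it deletes. /u/ is a high vowel flanked by voiceless consonants /k/ and /k/, so it deletes. → [mafheksktkkiu].
/rajukukpihtufe/: /u/ is a high vowel flanked by voiceless consonants /k/ and /k/, so it deletes. /i/ is a high vowel flanked by voiceless consonants /p/ and /h/, so it deletes. /u/ is a high vowel flanked by voiceless consonants /t/ and /f/, so it deletes. → [rajukkphtfe].
/kunuwfitixu/: /i/ is a high vowel flanked by voiceless consonants /f/ and /t/, so it deletes. /i/ is a high vowel flanked by voiceless consonants /t/ and /x/, so it deletes. → [kunuwftxu].
/bukifisekifu/: /i/ is a high vowel flanked by voiceless consonants /k/ and /f/, so it deletes. /i/ is a high vowel flanked by voiceless consonants /f/ and /s/, so it deletes. /i/ is a high vowel flanked by voiceless consonants /k/ and /f/, so it deletes. → [bukfsekfu].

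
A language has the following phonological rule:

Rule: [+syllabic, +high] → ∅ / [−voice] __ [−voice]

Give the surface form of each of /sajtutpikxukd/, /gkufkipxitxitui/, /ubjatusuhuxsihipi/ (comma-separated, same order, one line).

/sajtutpikxukd/: /u/ is a high vowel flanked by voiceless consonants /t/ and /t/, so it deletes. /i/ is a high vowel flanked by voiceless consonants /p/ and /k/, so it deletes. /u/ is a high vowel flanked by voiceless consonants /x/ and /k/, so it deletes. → [sajttpkxkd].
/gkufkipxitxitui/: /u/ is a high vowel flanked by voiceless consonants /k/ and /f/, so it deletes. /i/ is a high vowel flanked by voiceless consonants /k/ and /p/, so it deletes. /i/ is a high vowel flanked by voiceless consonants /x/ and /t/, so it deletes. /i/ is a high vowel flanked by voiceless consonants /x/ and /t/, so it deletes. → [gkfkpxtxtui].
/ubjatusuhuxsihipi/: /u/ is a high vowel flanked by voiceless consonants /t/ and /s/, so it deletes. /u/ is a high vowel flanked by voiceless consonants /s/ and /h/, so it deletes. /u/ is a high vowel flanked by voiceless consonants /h/ and /x/, so it deletes. /i/ is a high vowel flanked by voiceless consonants /s/ and /h/, so it deletes. /i/ is a high vowel flanked by voiceless consonants /h/ and /p/, so it deletes. → [ubjatshxshpi].

sajttpkxkd, gkfkpxtxtui, ubjatshxshpi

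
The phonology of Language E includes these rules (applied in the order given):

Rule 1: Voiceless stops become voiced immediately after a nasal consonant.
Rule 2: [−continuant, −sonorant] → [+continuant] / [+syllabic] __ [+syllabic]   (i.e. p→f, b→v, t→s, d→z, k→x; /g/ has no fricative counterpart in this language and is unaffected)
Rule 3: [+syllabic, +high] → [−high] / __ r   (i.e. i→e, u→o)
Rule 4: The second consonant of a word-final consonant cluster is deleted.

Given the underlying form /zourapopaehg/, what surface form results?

zoorafofaeh

Rule 1 (post-nasal voicing): no segment meets the environment; /zourapopaehg/ is unchanged.
Rule 2 (intervocalic spirantization): /p/ is a stop between vowels /a/ and /o/, so it spirantizes to the fricative [f]. /p/ is a stop between vowels /o/ and /a/, so it spirantizes to the fricative [f]. /zourapopaehg/ → zourafofaehg.
Rule 3 (pre-rhotic lowering): /u/ is a high vowel immediately before /r/, so it lowers to [o]. /zourafofaehg/ → zoorafofaehg.
Rule 4 (final cluster simplification): /g/ is the second consonant of a word-final cluster /hg/, so it deletes. /zoorafofaehg/ → zoorafofaeh.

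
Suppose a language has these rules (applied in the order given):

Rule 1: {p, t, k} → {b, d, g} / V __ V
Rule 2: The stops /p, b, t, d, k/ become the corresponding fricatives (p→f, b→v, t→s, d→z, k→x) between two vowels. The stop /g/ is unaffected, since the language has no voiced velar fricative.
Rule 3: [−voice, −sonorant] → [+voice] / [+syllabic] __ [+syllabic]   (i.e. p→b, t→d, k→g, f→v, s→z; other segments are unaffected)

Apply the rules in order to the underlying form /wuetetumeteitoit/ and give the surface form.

wuezezumezeizoit

Rule 1 (intervocalic voicing): /t/ is a voiceless stop between vowels /e/ and /e/, so it voices to [d]. /t/ is a voiceless stop between vowels /e/ and /u/, so it voices to [d]. /t/ is a voiceless stop between vowels /e/ and /e/, so it voices to [d]. /t/ is a voiceless stop between vowels /i/ and /o/, so it voices to [d]. /wuetetumeteitoit/ → wuededumedeidoit.
Rule 2 (intervocalic spirantization): /d/ is a stop between vowels /e/ and /e/, so it spirantizes to the fricative [z]. /d/ is a stop between vowels /e/ and /u/, so it spirantizes to the fricative [z]. /d/ is a stop between vowels /e/ and /e/, so it spirantizes to the fricative [z]. /d/ is a stop between vowels /i/ and /o/, so it spirantizes to the fricative [z]. /wuededumedeidoit/ → wuezezumezeizoit.
Rule 3 (intervocalic voicing): no segment meets the environment; /wuezezumezeizoit/ is unchanged.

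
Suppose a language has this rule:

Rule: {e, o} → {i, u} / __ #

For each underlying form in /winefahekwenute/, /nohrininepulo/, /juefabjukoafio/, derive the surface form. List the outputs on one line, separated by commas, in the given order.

/winefahekwenute/: /e/ is a mid vowel in word-final position, so it raises to [i]. → [winefahekwenuti].
/nohrininepulo/: /o/ is a mid vowel in word-final position, so it raises to [u]. → [nohrininepulu].
/juefabjukoafio/: /o/ is a mid vowel in word-final position, so it raises to [u]. → [juefabjukoafiu].

winefahekwenuti, nohrininepulu, juefabjukoafiu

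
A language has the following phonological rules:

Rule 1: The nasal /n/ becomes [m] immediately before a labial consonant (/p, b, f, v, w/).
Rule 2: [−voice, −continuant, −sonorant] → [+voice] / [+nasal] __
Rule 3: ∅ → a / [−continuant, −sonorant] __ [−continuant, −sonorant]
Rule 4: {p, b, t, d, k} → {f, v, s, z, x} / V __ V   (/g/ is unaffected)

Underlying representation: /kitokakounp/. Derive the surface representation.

Rule 1 (nasal place assimilation): /n/ precedes the labial consonant /p/, so it assimilates in place to [m]. /kitokakounp/ → kitokakoump.
Rule 2 (post-nasal voicing): /p/ is a voiceless stop immediately after the nasal /m/, so it voices to [b]. /kitokakoump/ → kitokakoumb.
Rule 3 (stop-cluster a-epenthesis): no segment meets the environment; /kitokakoumb/ is unchanged.
Rule 4 (intervocalic spirantization): /t/ is a stop between vowels /i/ and /o/, so it spirantizes to the fricative [s]. /k/ is a stop between vowels /o/ and /a/, so it spirantizes to the fricative [x]. /k/ is a stop between vowels /a/ and /o/, so it spirantizes to the fricative [x]. /kitokakoumb/ → kisoxaxoumb.

kisoxaxoumb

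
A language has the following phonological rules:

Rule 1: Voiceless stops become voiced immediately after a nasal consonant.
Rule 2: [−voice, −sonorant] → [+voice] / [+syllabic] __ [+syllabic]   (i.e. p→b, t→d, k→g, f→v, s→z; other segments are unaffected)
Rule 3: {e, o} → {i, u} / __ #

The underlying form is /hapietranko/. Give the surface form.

Rule 1 (post-nasal voicing): /k/ is a voiceless stop immediately after the nasal /n/, so it voices to [g]. /hapietranko/ → hapietrango.
Rule 2 (intervocalic voicing): /p/ is a voiceless obstruent between vowels /a/ and /i/, so it voices to [b]. /hapietrango/ → habietrango.
Rule 3 (final vowel raising): /o/ is a mid vowel in word-final position, so it raises to [u]. /habietrango/ → habietrangu.

habietrangu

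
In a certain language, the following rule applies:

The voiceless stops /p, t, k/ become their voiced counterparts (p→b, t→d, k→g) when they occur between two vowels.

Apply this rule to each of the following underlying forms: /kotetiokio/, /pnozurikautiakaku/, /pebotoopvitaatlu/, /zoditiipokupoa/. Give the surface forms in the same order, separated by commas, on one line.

kodediogio, pnozurigaudiagagu, pebodoopvidaatlu, zodidiiboguboa

/kotetiokio/: /t/ is a voiceless stop between vowels /o/ and /e/, so it voices to [d]. /t/ is a voiceless stop between vowels /e/ and /i/, so it voices to [d]. /k/ is a voiceless stop between vowels /o/ and /i/, so it voices to [g]. → [kodediogio].
/pnozurikautiakaku/: /k/ is a voiceless stop between vowels /i/ and /a/, so it voices to [g]. /t/ is a voiceless stop between vowels /u/ and /i/, so it voices to [d]. /k/ is a voiceless stop between vowels /a/ and /a/, so it voices to [g]. /k/ is a voiceless stop between vowels /a/ and /u/, so it voices to [g]. → [pnozurigaudiagagu].
/pebotoopvitaatlu/: /t/ is a voiceless stop between vowels /o/ and /o/, so it voices to [d]. /t/ is a voiceless stop between vowels /i/ and /a/, so it voices to [d]. → [pebodoopvidaatlu].
/zoditiipokupoa/: /t/ is a voiceless stop between vowels /i/ and /i/, so it voices to [d]. /p/ is a voiceless stop between vowels /i/ and /o/, so it voices to [b]. /k/ is a voiceless stop between vowels /o/ and /u/, so it voices to [g]. /p/ is a voiceless stop between vowels /u/ and /o/, so it voices to [b]. → [zodidiiboguboa].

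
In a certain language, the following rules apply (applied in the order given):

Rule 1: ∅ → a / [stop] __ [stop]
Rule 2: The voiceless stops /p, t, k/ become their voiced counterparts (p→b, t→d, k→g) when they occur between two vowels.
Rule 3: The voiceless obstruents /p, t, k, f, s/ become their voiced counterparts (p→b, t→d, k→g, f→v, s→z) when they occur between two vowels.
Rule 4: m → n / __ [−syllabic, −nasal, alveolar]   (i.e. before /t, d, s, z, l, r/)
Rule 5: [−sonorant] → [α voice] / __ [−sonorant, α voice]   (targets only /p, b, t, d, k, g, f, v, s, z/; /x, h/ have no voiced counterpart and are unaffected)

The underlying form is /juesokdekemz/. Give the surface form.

juezogadegenz

Rule 1 (stop-cluster a-epenthesis): /k/ and /d/ form a stop–stop cluster, so [a] is inserted between them. /juesokdekemz/ → juesokadekemz.
Rule 2 (intervocalic voicing): /k/ is a voiceless stop between vowels /o/ and /a/, so it voices to [g]. /k/ is a voiceless stop between vowels /e/ and /e/, so it voices to [g]. /juesokadekemz/ → juesogadegemz.
Rule 3 (intervocalic voicing): /s/ is a voiceless obstruent between vowels /e/ and /o/, so it voices to [z]. /juesogadegemz/ → juezogadegemz.
Rule 4 (nasal place assimilation): /m/ precedes the alveolar consonant /z/, so it assimilates in place to [n]. /juezogadegemz/ → juezogadegenz.
Rule 5 (regressive voicing assimilation): no segment meets the environment; /juezogadegenz/ is unchanged.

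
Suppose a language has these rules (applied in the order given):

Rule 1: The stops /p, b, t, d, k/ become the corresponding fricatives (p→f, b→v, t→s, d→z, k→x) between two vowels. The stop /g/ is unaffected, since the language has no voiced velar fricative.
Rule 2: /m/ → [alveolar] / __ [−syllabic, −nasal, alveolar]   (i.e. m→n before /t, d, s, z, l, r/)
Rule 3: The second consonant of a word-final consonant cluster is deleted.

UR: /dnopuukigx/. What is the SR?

Rule 1 (intervocalic spirantization): /p/ is a stop between vowels /o/ and /u/, so it spirantizes to the fricative [f]. /k/ is a stop between vowels /u/ and /i/, so it spirantizes to the fricative [x]. /dnopuukigx/ → dnofuuxigx.
Rule 2 (nasal place assimilation): no segment meets the environment; /dnofuuxigx/ is unchanged.
Rule 3 (final cluster simplification): /x/ is the second consonant of a word-final cluster /gx/, so it deletes. /dnofuuxigx/ → dnofuuxig.

dnofuuxig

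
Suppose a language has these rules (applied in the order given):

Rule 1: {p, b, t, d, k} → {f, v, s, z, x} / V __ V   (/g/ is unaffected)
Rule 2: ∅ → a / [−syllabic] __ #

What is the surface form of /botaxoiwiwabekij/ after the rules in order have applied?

bosaxoiwiwavexija

Rule 1 (intervocalic spirantization): /t/ is a stop between vowels /o/ and /a/, so it spirantizes to the fricative [s]. /b/ is a stop between vowels /a/ and /e/, so it spirantizes to the fricative [v]. /k/ is a stop between vowels /e/ and /i/, so it spirantizes to the fricative [x]. /botaxoiwiwabekij/ → bosaxoiwiwavexij.
Rule 2 (final a-epenthesis): the form ends in the consonant /j/, so [a] is inserted word-finally. /bosaxoiwiwavexij/ → bosaxoiwiwavexija.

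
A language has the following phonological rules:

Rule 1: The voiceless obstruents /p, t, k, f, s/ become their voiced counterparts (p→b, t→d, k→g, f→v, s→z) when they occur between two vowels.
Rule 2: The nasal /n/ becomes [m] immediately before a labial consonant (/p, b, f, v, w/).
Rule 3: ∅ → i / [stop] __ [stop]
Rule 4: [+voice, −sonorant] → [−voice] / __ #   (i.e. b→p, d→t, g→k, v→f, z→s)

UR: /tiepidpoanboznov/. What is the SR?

Rule 1 (intervocalic voicing): /p/ is a voiceless obstruent between vowels /e/ and /i/, so it voices to [b]. /tiepidpoanboznov/ → tiebidpoanboznov.
Rule 2 (nasal place assimilation): /n/ precedes the labial consonant /b/, so it assimilates in place to [m]. /tiebidpoanboznov/ → tiebidpoamboznov.
Rule 3 (stop-cluster i-epenthesis): /d/ and /p/ form a stop–stop cluster, so [i] is inserted between them. /tiebidpoamboznov/ → tiebidipoamboznov.
Rule 4 (final devoicing): /v/ is a voiced obstruent in word-final position, so it devoices to [f]. /tiebidipoamboznov/ → tiebidipoamboznof.

tiebidipoamboznof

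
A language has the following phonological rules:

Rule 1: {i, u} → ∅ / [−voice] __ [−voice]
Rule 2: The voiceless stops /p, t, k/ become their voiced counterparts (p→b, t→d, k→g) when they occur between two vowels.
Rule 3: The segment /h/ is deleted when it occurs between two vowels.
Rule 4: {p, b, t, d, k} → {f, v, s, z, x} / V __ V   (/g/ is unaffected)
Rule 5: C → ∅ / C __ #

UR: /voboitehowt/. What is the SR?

vovoizeow

Rule 1 (high vowel syncope): no segment meets the environment; /voboitehowt/ is unchanged.
Rule 2 (intervocalic voicing): /t/ is a voiceless stop between vowels /i/ and /e/, so it voices to [d]. /voboitehowt/ → voboidehowt.
Rule 3 (intervocalic h-deletion): /h/ occurs between vowels /e/ and /o/, so it deletes. /voboidehowt/ → voboideowt.
Rule 4 (intervocalic spirantization): /b/ is a stop between vowels /o/ and /o/, so it spirantizes to the fricative [v]. /d/ is a stop between vowels /i/ and /e/, so it spirantizes to the fricative [z]. /voboideowt/ → vovoizeowt.
Rule 5 (final cluster simplification): /t/ is the second consonant of a word-final cluster /wt/, so it deletes. /vovoizeowt/ → vovoizeow.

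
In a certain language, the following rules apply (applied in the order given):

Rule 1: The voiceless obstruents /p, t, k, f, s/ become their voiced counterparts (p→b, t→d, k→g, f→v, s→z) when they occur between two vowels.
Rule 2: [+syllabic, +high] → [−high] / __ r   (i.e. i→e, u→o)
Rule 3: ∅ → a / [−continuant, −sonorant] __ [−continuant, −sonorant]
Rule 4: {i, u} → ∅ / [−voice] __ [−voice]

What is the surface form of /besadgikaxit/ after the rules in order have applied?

Rule 1 (intervocalic voicing): /s/ is a voiceless obstruent between vowels /e/ and /a/, so it voices to [z]. /k/ is a voiceless obstruent between vowels /i/ and /a/, so it voices to [g]. /besadgikaxit/ → bezadgigaxit.
Rule 2 (pre-rhotic lowering): no segment meets the environment; /bezadgigaxit/ is unchanged.
Rule 3 (stop-cluster a-epenthesis): /d/ and /g/ form a stop–stop cluster, so [a] is inserted between them. /bezadgigaxit/ → bezadagigaxit.
Rule 4 (high vowel syncope): /i/ is a high vowel flanked by voiceless consonants /x/ and /t/, so it deletes. /bezadagigaxit/ → bezadagigaxt.

bezadagigaxt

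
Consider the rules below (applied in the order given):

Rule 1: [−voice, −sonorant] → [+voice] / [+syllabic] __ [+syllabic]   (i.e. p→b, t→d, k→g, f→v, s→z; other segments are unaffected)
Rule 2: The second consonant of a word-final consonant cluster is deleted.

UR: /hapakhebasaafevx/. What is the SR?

Rule 1 (intervocalic voicing): /p/ is a voiceless obstruent between vowels /a/ and /a/, so it voices to [b]. /s/ is a voiceless obstruent between vowels /a/ and /a/, so it voices to [z]. /f/ is a voiceless obstruent between vowels /a/ and /e/, so it voices to [v]. /hapakhebasaafevx/ → habakhebazaavevx.
Rule 2 (final cluster simplification): /x/ is the second consonant of a word-final cluster /vx/, so it deletes. /habakhebazaavevx/ → habakhebazaavev.

habakhebazaavev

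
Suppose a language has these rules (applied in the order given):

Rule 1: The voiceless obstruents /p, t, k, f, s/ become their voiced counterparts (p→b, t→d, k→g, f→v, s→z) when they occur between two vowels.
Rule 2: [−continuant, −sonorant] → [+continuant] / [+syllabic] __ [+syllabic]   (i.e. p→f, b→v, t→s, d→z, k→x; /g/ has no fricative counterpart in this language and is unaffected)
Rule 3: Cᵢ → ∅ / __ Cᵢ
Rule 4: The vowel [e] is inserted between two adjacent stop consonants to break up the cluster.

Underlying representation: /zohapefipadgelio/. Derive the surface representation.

Rule 1 (intervocalic voicing): /p/ is a voiceless obstruent between vowels /a/ and /e/, so it voices to [b]. /f/ is a voiceless obstruent between vowels /e/ and /i/, so it voices to [v]. /p/ is a voiceless obstruent between vowels /i/ and /a/, so it voices to [b]. /zohapefipadgelio/ → zohabevibadgelio.
Rule 2 (intervocalic spirantization): /b/ is a stop between vowels /a/ and /e/, so it spirantizes to the fricative [v]. /b/ is a stop between vowels /i/ and /a/, so it spirantizes to the fricative [v]. /zohabevibadgelio/ → zohavevivadgelio.
Rule 3 (degemination): no segment meets the environment; /zohavevivadgelio/ is unchanged.
Rule 4 (stop-cluster e-epenthesis): /d/ and /g/ form a stop–stop cluster, so [e] is inserted between them. /zohavevivadgelio/ → zohavevivadegelio.

zohavevivadegelio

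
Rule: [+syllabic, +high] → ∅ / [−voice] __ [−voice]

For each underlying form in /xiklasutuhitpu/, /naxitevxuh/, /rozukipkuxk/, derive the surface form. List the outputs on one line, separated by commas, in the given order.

xklasthtpu, naxtevxh, rozukpkxk

/xiklasutuhitpu/: /i/ is a high vowel flanked by voiceless consonants /x/ and /k/, so it deletes. /u/ is a high vowel flanked by voiceless consonants /s/ and /t/, so it deletes. /u/ is a high vowel flanked by voiceless consonants /t/ and /h/, so it deletes. /i/ is a high vowel flanked by voiceless consonants /h/ and /t/, so it deletes. → [xklasthtpu].
/naxitevxuh/: /i/ is a high vowel flanked by voiceless consonants /x/ and /t/, so it deletes. /u/ is a high vowel flanked by voiceless consonants /x/ and /h/, so it deletes. → [naxtevxh].
/rozukipkuxk/: /i/ is a high vowel flanked by voiceless consonants /k/ and /p/, so it deletes. /u/ is a high vowel flanked by voiceless consonants /k/ and /x/, so it deletes. → [rozukpkxk].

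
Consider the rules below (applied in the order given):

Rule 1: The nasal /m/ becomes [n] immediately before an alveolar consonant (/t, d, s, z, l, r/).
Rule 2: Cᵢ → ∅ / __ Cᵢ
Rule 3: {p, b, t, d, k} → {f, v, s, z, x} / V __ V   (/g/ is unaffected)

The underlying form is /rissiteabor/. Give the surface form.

risiseavor

Rule 1 (nasal place assimilation): no segment meets the environment; /rissiteabor/ is unchanged.
Rule 2 (degemination): /ss/ is a geminate; the first /s/ deletes. /rissiteabor/ → risiteabor.
Rule 3 (intervocalic spirantization): /t/ is a stop between vowels /i/ and /e/, so it spirantizes to the fricative [s]. /b/ is a stop between vowels /a/ and /o/, so it spirantizes to the fricative [v]. /risiteabor/ → risiseavor.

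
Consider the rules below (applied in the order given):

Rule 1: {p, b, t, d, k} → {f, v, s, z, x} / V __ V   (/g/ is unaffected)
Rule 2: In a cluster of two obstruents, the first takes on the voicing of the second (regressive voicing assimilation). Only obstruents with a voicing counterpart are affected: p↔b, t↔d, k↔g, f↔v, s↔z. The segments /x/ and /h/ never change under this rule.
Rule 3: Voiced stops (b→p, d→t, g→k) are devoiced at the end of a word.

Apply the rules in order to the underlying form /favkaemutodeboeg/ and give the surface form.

fafkaemusozevoek

Rule 1 (intervocalic spirantization): /t/ is a stop between vowels /u/ and /o/, so it spirantizes to the fricative [s]. /d/ is a stop between vowels /o/ and /e/, so it spirantizes to the fricative [z]. /b/ is a stop between vowels /e/ and /o/, so it spirantizes to the fricative [v]. /favkaemutodeboeg/ → favkaemusozevoeg.
Rule 2 (regressive voicing assimilation): /v/ precedes the voiceless obstruent /k/, so it devoices to [f] by assimilation. /favkaemusozevoeg/ → fafkaemusozevoeg.
Rule 3 (final devoicing): /g/ is a voiced stop in word-final position, so it devoices to [k]. /fafkaemusozevoeg/ → fafkaemusozevoek.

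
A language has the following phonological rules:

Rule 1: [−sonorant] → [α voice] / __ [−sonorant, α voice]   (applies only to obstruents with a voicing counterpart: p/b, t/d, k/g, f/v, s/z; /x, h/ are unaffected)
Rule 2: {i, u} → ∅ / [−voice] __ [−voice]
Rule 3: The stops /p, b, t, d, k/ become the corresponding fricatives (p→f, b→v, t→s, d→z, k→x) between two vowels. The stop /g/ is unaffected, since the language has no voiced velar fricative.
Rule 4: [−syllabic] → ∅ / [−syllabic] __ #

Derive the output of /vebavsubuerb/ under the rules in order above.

Rule 1 (regressive voicing assimilation): /v/ precedes the voiceless obstruent /s/, so it devoices to [f] by assimilation. /vebavsubuerb/ → vebafsubuerb.
Rule 2 (high vowel syncope): no segment meets the environment; /vebafsubuerb/ is unchanged.
Rule 3 (intervocalic spirantization): /b/ is a stop between vowels /e/ and /a/, so it spirantizes to the fricative [v]. /b/ is a stop between vowels /u/ and /u/, so it spirantizes to the fricative [v]. /vebafsubuerb/ → vevafsuvuerb.
Rule 4 (final cluster simplification): /b/ is the second consonant of a word-final cluster /rb/, so it deletes. /vevafsuvuerb/ → vevafsuvuer.

vevafsuvuer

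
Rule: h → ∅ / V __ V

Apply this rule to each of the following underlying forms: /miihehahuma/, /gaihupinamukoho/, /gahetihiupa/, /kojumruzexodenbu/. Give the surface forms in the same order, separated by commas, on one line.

miieauma, gaiupinamukoo, gaetiiupa, kojumruzexodenbu

/miihehahuma/: /h/ occurs between vowels /i/ and /e/, so it deletes. /h/ occurs between vowels /e/ and /a/, so it deletes. /h/ occurs between vowels /a/ and /u/, so it deletes. → [miieauma].
/gaihupinamukoho/: /h/ occurs between vowels /i/ and /u/, so it deletes. /h/ occurs between vowels /o/ and /o/, so it deletes. → [gaiupinamukoo].
/gahetihiupa/: /h/ occurs between vowels /a/ and /e/, so it deletes. /h/ occurs between vowels /i/ and /i/, so it deletes. → [gaetiiupa].
/kojumruzexodenbu/: the rule's environment is not met; surfaces unchanged as [kojumruzexodenbu].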